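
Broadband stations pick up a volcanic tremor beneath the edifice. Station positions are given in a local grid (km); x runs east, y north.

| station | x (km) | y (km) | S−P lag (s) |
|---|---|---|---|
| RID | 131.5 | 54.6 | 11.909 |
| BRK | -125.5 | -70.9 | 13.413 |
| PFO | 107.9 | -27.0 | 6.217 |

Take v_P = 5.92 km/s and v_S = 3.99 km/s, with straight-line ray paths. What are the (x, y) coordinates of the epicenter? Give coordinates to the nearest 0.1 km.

Distance from S−P lag: d = Δt · v_P v_S / (v_P − v_S) = Δt · (5.92·3.99)/(5.92−3.99) ≈ 12.2388·Δt.
So d_RID = 145.75, d_BRK = 164.16, d_PFO = 76.09 km.
Circle about each station: (x − 131.5)² + (y − 54.6)² = 145.75²; (x + 125.5)² + (y + 70.9)² = 164.16²; (x − 107.9)² + (y + 27.0)² = 76.09².
Subtracting pairs of circle equations eliminates x²+y² and gives linear equations (the radical axes):
-514.0 x − 251.0 y = -5201.79
-47.2 x − 163.2 y = 7551.37
Solving the 2×2 system: x ≈ 38.1, y ≈ -57.3 km.
Check against RID (with the unrounded x, y): √((x − 131.5)²+(y − 54.6)²) = 145.75 ≈ 145.75 km. ✓

38.1 km east, -57.3 km north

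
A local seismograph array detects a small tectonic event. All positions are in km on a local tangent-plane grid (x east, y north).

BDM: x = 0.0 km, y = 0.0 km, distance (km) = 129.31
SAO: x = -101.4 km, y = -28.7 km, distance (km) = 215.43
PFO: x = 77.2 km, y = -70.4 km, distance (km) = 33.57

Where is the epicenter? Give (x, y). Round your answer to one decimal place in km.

110.6 km east, -67.0 km north

Circle about each station: x² + y² = 129.31²; (x + 101.4)² + (y + 28.7)² = 215.43²; (x − 77.2)² + (y + 70.4)² = 33.57².
Subtracting pairs of circle equations eliminates x²+y² and gives linear equations (the radical axes):
-202.8 x − 57.4 y = -18583.36
154.4 x − 140.8 y = 26510.13
Solving the 2×2 system: x ≈ 110.6, y ≈ -67.0 km.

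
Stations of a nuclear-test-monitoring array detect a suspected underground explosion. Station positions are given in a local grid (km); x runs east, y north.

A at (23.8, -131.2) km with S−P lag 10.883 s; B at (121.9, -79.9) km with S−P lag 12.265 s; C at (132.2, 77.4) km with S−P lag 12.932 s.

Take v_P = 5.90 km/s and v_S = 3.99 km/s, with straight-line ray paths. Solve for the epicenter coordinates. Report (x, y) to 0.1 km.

Distance from S−P lag: d = Δt · v_P v_S / (v_P − v_S) = Δt · (5.90·3.99)/(5.90−3.99) ≈ 12.3251·Δt.
So d_A = 134.13, d_B = 151.17, d_C = 159.39 km.
Circle about each station: (x − 23.8)² + (y + 131.2)² = 134.13²; (x − 121.9)² + (y + 79.9)² = 151.17²; (x − 132.2)² + (y − 77.4)² = 159.39².
Subtracting the A equation from the B and C equations removes the quadratic terms:
196.2 x + 102.6 y = -1397.77
216.8 x + 417.2 y = -1726.60
Solving the 2×2 system: x ≈ -6.8, y ≈ -0.6 km.

(-6.8, -0.6)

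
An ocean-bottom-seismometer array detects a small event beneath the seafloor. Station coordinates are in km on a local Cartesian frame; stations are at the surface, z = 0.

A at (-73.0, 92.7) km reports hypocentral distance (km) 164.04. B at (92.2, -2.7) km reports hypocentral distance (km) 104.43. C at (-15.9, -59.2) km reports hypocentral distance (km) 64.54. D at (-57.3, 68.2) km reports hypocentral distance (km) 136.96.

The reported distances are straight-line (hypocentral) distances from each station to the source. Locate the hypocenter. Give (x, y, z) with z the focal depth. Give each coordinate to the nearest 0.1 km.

Each station gives a sphere (x−x_i)² + (y−y_i)² + z² = d_i² (stations at z=0).
Subtracting the A sphere from B and C: z² cancels, leaving linear equations in x and y:
330.4 x − 190.8 y = 10589.34
114.2 x − 303.8 y = 12578.87
Solving: x ≈ 10.396, y ≈ -37.497 km (keep extra digits for the depth step; rounded: 10.4, -37.5).
Then from the A sphere: z² = 164.04² − (x + 73.0)² − (y − 92.7)² with x = 10.396, y = -37.497, so z ≈ 54.799 ≈ 54.8 km.

x ≈ 10.4 km, y ≈ -37.5 km, depth ≈ 54.8 km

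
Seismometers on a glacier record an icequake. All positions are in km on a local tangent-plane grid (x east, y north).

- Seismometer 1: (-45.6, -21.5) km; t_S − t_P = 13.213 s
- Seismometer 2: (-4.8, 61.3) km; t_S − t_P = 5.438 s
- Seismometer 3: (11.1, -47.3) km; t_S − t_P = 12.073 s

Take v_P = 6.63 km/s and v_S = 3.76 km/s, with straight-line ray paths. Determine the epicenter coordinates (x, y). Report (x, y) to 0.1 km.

41.7 km east, 53.0 km north

Distance from S−P lag: d = Δt · v_P v_S / (v_P − v_S) = Δt · (6.63·3.76)/(6.63−3.76) ≈ 8.6860·Δt.
So d_Seismometer 1 = 114.77, d_Seismometer 2 = 47.23, d_Seismometer 3 = 104.87 km.
Circle about each station: (x + 45.6)² + (y + 21.5)² = 114.77²; (x + 4.8)² + (y − 61.3)² = 47.23²; (x − 11.1)² + (y + 47.3)² = 104.87².
Subtracting pairs of circle equations eliminates x²+y² and gives linear equations (the radical axes):
81.6 x + 165.6 y = 12180.60
113.4 x − 51.6 y = 1993.33
Solving the 2×2 system: x ≈ 41.7, y ≈ 53.0 km.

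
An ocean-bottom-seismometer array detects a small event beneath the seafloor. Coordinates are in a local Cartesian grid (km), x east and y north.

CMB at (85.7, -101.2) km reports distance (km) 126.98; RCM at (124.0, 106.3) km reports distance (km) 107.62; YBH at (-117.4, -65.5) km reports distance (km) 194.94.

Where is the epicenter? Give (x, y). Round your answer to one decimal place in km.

Circle about each station: (x − 85.7)² + (y + 101.2)² = 126.98²; (x − 124.0)² + (y − 106.3)² = 107.62²; (x + 117.4)² + (y + 65.5)² = 194.94².
Subtracting pairs of circle equations eliminates x²+y² and gives linear equations (the radical axes):
76.6 x + 415.0 y = 13631.62
-406.2 x + 71.4 y = -21390.60
Solving the 2×2 system: x ≈ 56.6, y ≈ 22.4 km.
Check against CMB (with the unrounded x, y): √((x − 85.7)²+(y + 101.2)²) = 126.98 ≈ 126.98 km. ✓

(56.6, 22.4)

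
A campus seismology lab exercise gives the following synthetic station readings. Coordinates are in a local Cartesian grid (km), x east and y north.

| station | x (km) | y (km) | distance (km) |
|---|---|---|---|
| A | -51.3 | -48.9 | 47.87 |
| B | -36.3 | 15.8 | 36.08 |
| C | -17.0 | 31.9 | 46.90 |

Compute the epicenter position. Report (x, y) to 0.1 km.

Circle about each station: (x + 51.3)² + (y + 48.9)² = 47.87²; (x + 36.3)² + (y − 15.8)² = 36.08²; (x + 17.0)² + (y − 31.9)² = 46.90².
Subtracting pairs of circle equations eliminates x²+y² and gives linear equations (the radical axes):
30.0 x + 129.4 y = -2465.80
68.6 x + 161.6 y = -3624.36
Solving the 2×2 system: x ≈ -17.5, y ≈ -15.0 km.

(-17.5, -15.0)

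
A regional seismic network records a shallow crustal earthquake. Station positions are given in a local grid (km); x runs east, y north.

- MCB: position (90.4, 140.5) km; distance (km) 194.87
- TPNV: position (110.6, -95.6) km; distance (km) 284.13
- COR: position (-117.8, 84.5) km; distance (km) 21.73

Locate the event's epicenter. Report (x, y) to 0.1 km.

x ≈ -99.3 km, y ≈ 95.9 km

Circle about each station: (x − 90.4)² + (y − 140.5)² = 194.87²; (x − 110.6)² + (y + 95.6)² = 284.13²; (x + 117.8)² + (y − 84.5)² = 21.73².
Subtracting pairs of circle equations eliminates x²+y² and gives linear equations (the radical axes):
40.4 x − 472.2 y = -49296.23
-416.4 x − 112.0 y = 30606.80
Solving the 2×2 system: x ≈ -99.3, y ≈ 95.9 km.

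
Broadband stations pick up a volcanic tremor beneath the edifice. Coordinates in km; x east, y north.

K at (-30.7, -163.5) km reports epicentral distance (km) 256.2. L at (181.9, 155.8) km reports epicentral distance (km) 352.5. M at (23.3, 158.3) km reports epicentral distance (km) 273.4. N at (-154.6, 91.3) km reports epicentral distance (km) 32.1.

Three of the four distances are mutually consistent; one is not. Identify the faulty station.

M

Solve using three stations at a time. Using K, L, N (subtract circle equations pairwise → linear system) gives (x, y) ≈ (-157.1, 59.3).
Distances from that point to each station vs reported:
  K: calculated 256.2 vs reported 256.2 → residual 0.0 km
  L: calculated 352.5 vs reported 352.5 → residual 0.0 km
  M: calculated 205.8 vs reported 273.4 → residual 67.6 km
  N: calculated 32.1 vs reported 32.1 → residual 0.0 km
K, L, N are mutually consistent (residuals ≈ 0); M is off by 67.6 km.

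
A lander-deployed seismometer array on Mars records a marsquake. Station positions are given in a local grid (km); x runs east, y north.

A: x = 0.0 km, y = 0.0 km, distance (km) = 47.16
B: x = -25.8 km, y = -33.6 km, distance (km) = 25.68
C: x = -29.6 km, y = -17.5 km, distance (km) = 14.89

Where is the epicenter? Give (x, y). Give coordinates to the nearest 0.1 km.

-44.4 km east, -15.9 km north

Circle about each station: x² + y² = 47.16²; (x + 25.8)² + (y + 33.6)² = 25.68²; (x + 29.6)² + (y + 17.5)² = 14.89².
Subtracting the A equation from the B and C equations removes the quadratic terms:
-51.6 x − 67.2 y = 3359.20
-59.2 x − 35.0 y = 3184.76
Solving the 2×2 system: x ≈ -44.4, y ≈ -15.9 km.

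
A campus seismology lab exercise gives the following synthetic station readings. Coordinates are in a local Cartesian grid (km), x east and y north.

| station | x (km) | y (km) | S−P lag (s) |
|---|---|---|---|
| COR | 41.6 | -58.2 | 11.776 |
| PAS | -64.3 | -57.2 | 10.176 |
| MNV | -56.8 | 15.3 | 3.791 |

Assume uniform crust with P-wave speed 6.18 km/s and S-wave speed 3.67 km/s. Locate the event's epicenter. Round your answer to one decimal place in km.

(-24.1, 25.5)

Distance from S−P lag: d = Δt · v_P v_S / (v_P − v_S) = Δt · (6.18·3.67)/(6.18−3.67) ≈ 9.0361·Δt.
So d_COR = 106.41, d_PAS = 91.95, d_MNV = 34.26 km.
Circle about each station: (x − 41.6)² + (y + 58.2)² = 106.41²; (x + 64.3)² + (y + 57.2)² = 91.95²; (x + 56.8)² + (y − 15.3)² = 34.26².
Subtracting the COR equation from the PAS and MNV equations removes the quadratic terms:
-211.8 x + 2.0 y = 5156.82
-196.8 x + 147.0 y = 8491.87
Solving the 2×2 system: x ≈ -24.1, y ≈ 25.5 km.
Check against COR (with the unrounded x, y): √((x − 41.6)²+(y + 58.2)²) = 106.41 ≈ 106.41 km. ✓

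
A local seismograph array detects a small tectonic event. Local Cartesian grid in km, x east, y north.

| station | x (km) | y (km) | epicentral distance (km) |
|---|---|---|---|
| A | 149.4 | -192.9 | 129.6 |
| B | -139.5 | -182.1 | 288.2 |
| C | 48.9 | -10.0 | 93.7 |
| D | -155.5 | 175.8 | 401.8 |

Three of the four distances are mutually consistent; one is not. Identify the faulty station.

Solve using three stations at a time. Using A, B, C (subtract circle equations pairwise → linear system) gives (x, y) ≈ (124.2, -65.8).
Distances from that point to each station vs reported:
  A: calculated 129.6 vs reported 129.6 → residual 0.0 km
  B: calculated 288.2 vs reported 288.2 → residual 0.0 km
  C: calculated 93.7 vs reported 93.7 → residual 0.0 km
  D: calculated 369.6 vs reported 401.8 → residual 32.2 km
A, B, C are mutually consistent (residuals ≈ 0); D is off by 32.2 km.

D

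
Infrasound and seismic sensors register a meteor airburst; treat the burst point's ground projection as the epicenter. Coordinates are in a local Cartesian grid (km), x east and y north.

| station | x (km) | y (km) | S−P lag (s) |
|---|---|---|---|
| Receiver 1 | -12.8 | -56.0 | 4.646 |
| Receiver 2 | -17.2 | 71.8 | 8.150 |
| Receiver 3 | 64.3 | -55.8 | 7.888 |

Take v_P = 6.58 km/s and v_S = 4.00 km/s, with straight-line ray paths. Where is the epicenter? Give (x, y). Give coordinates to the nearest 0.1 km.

Distance from S−P lag: d = Δt · v_P v_S / (v_P − v_S) = Δt · (6.58·4.00)/(6.58−4.00) ≈ 10.2016·Δt.
So d_Receiver 1 = 47.40, d_Receiver 2 = 83.14, d_Receiver 3 = 80.47 km.
Circle about each station: (x + 12.8)² + (y + 56.0)² = 47.40²; (x + 17.2)² + (y − 71.8)² = 83.14²; (x − 64.3)² + (y + 55.8)² = 80.47².
Subtracting pairs of circle equations eliminates x²+y² and gives linear equations (the radical axes):
-8.8 x + 255.6 y = -2514.26
154.2 x + 0.4 y = -280.37
Solving the 2×2 system: x ≈ -1.8, y ≈ -9.9 km.
Check against Receiver 1 (with the unrounded x, y): √((x + 12.8)²+(y + 56.0)²) = 47.40 ≈ 47.40 km. ✓

(-1.8, -9.9)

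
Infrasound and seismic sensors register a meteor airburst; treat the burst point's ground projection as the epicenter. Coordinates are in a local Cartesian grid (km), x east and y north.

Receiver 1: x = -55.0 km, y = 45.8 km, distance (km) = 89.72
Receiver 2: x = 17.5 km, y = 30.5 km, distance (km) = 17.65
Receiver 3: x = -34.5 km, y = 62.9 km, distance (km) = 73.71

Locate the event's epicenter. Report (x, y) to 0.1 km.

Circle about each station: (x + 55.0)² + (y − 45.8)² = 89.72²; (x − 17.5)² + (y − 30.5)² = 17.65²; (x + 34.5)² + (y − 62.9)² = 73.71².
Subtracting the Receiver 1 equation from the Receiver 2 and Receiver 3 equations removes the quadratic terms:
145.0 x − 30.6 y = 3852.02
41.0 x + 34.2 y = 2640.53
Solving the 2×2 system: x ≈ 34.2, y ≈ 36.2 km.

(34.2, 36.2)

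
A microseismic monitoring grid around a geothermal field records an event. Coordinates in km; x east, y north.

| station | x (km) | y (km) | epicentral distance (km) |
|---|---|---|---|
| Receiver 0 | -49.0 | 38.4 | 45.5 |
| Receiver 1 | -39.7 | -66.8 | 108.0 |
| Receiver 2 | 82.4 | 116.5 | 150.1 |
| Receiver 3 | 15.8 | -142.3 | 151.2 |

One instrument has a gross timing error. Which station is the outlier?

Receiver 1

Solve using three stations at a time. Using Receiver 0, Receiver 2, Receiver 3 (subtract circle equations pairwise → linear system) gives (x, y) ≈ (-18.1, 5.0).
Distances from that point to each station vs reported:
  Receiver 0: calculated 45.5 vs reported 45.5 → residual 0.0 km
  Receiver 1: calculated 75.0 vs reported 108.0 → residual 33.0 km
  Receiver 2: calculated 150.1 vs reported 150.1 → residual 0.0 km
  Receiver 3: calculated 151.2 vs reported 151.2 → residual 0.0 km
Receiver 0, Receiver 2, Receiver 3 are mutually consistent (residuals ≈ 0); Receiver 1 is off by 33.0 km.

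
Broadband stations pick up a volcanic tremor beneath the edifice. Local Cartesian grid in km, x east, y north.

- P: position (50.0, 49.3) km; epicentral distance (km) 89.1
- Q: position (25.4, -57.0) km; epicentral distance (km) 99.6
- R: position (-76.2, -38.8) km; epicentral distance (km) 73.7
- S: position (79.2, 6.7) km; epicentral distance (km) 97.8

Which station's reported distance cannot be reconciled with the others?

S

Solve using three stations at a time. Using P, Q, R (subtract circle equations pairwise → linear system) gives (x, y) ≈ (-34.9, 22.3).
Distances from that point to each station vs reported:
  P: calculated 89.1 vs reported 89.1 → residual 0.0 km
  Q: calculated 99.6 vs reported 99.6 → residual 0.0 km
  R: calculated 73.7 vs reported 73.7 → residual 0.0 km
  S: calculated 115.2 vs reported 97.8 → residual 17.4 km
P, Q, R are mutually consistent (residuals ≈ 0); S is off by 17.4 km.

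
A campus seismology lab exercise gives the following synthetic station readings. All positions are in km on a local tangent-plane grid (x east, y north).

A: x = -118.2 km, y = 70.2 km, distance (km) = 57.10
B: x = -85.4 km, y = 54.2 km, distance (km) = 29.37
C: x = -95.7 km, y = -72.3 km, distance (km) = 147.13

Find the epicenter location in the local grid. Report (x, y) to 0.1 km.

x ≈ -61.1 km, y ≈ 70.7 km

Circle about each station: (x + 118.2)² + (y − 70.2)² = 57.10²; (x + 85.4)² + (y − 54.2)² = 29.37²; (x + 95.7)² + (y + 72.3)² = 147.13².
Subtracting pairs of circle equations eliminates x²+y² and gives linear equations (the radical axes):
65.6 x − 32.0 y = -6270.67
45.0 x − 285.0 y = -22900.33
Solving the 2×2 system: x ≈ -61.1, y ≈ 70.7 km.
Check against A (with the unrounded x, y): √((x + 118.2)²+(y − 70.2)²) = 57.10 ≈ 57.10 km. ✓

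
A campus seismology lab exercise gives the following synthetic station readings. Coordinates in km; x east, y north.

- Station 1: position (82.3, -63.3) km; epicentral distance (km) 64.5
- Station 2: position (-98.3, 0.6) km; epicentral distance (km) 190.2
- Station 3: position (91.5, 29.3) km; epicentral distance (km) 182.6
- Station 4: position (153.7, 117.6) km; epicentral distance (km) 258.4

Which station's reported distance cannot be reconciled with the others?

Solve using three stations at a time. Using Station 1, Station 2, Station 4 (subtract circle equations pairwise → linear system) gives (x, y) ≈ (49.7, -118.9).
Distances from that point to each station vs reported:
  Station 1: calculated 64.5 vs reported 64.5 → residual 0.0 km
  Station 2: calculated 190.2 vs reported 190.2 → residual 0.0 km
  Station 3: calculated 154.0 vs reported 182.6 → residual 28.6 km
  Station 4: calculated 258.4 vs reported 258.4 → residual 0.0 km
Station 1, Station 2, Station 4 are mutually consistent (residuals ≈ 0); Station 3 is off by 28.6 km.

Station 3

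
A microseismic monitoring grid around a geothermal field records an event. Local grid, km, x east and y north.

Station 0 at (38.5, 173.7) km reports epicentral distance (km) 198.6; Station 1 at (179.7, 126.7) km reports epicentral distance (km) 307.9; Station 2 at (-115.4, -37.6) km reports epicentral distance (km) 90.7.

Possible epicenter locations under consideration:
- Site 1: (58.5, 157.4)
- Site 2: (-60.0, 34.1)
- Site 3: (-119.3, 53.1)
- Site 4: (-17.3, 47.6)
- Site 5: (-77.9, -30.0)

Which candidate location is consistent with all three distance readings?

For each candidate, compare |candidate − station| to the reported distance:
Site 1: residuals Station 0 172.8, Station 1 182.9, Station 2 170.6 → max 182.9 km
Site 2: residuals Station 0 27.7, Station 1 50.9, Station 2 0.1 → max 50.9 km
Site 3: residuals Station 0 0.0, Station 1 0.0, Station 2 0.1 → max 0.1 km
Site 4: residuals Station 0 60.7, Station 1 95.6, Station 2 39.2 → max 95.6 km
Site 5: residuals Station 0 36.0, Station 1 6.4, Station 2 52.4 → max 52.4 km
Only Site 3 has all residuals ≈ 0.

Site 3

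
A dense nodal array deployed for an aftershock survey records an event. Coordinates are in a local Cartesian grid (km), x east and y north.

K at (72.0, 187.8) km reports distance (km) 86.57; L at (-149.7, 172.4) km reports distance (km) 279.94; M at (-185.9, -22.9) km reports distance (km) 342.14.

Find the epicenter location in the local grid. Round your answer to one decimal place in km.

Circle about each station: (x − 72.0)² + (y − 187.8)² = 86.57²; (x + 149.7)² + (y − 172.4)² = 279.94²; (x + 185.9)² + (y + 22.9)² = 342.14².
Subtracting pairs of circle equations eliminates x²+y² and gives linear equations (the radical axes):
-443.4 x − 30.8 y = -59193.03
-515.8 x − 421.4 y = -114935.03
Solving the 2×2 system: x ≈ 125.2, y ≈ 119.5 km.

125.2 km east, 119.5 km north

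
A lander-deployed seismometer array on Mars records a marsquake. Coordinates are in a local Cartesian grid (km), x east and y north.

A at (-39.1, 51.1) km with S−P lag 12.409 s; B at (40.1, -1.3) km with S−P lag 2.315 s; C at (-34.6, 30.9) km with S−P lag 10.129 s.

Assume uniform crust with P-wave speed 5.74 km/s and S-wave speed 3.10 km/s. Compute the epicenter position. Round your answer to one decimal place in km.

Distance from S−P lag: d = Δt · v_P v_S / (v_P − v_S) = Δt · (5.74·3.10)/(5.74−3.10) ≈ 6.7402·Δt.
So d_A = 83.64, d_B = 15.60, d_C = 68.27 km.
Circle about each station: (x + 39.1)² + (y − 51.1)² = 83.64²; (x − 40.1)² + (y + 1.3)² = 15.60²; (x + 34.6)² + (y − 30.9)² = 68.27².
Subtracting the A equation from the B and C equations removes the quadratic terms:
158.4 x − 104.8 y = 4221.97
9.0 x − 40.4 y = 346.81
Solving the 2×2 system: x ≈ 24.6, y ≈ -3.1 km.
Check against A (with the unrounded x, y): √((x + 39.1)²+(y − 51.1)²) = 83.64 ≈ 83.64 km. ✓

(24.6, -3.1)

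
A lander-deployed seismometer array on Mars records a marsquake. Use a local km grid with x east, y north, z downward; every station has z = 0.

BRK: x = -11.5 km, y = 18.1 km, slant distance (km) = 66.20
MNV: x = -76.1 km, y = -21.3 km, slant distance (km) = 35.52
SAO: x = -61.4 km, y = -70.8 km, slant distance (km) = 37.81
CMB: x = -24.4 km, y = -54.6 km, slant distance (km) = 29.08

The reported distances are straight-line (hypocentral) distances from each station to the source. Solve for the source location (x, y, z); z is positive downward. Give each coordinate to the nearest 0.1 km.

Each station gives a sphere (x−x_i)² + (y−y_i)² + z² = d_i² (stations at z=0).
Subtracting the BRK sphere from MNV and SAO: z² cancels, leaving linear equations in x and y:
-129.2 x − 78.8 y = 8905.81
-99.8 x − 177.8 y = 11275.58
Solving: x ≈ -45.999, y ≈ -37.598 km (keep extra digits for the depth step; rounded: -46.0, -37.6).
Then from the BRK sphere: z² = 66.20² − (x + 11.5)² − (y − 18.1)² with x = -45.999, y = -37.598, so z ≈ 9.486 ≈ 9.5 km.

x ≈ -46.0 km, y ≈ -37.6 km, depth ≈ 9.5 km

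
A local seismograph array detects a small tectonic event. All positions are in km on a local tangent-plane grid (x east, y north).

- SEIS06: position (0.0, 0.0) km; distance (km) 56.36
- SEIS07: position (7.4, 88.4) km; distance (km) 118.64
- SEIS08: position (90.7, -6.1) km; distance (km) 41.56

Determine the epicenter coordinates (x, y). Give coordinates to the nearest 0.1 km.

(52.1, -21.5)

Circle about each station: x² + y² = 56.36²; (x − 7.4)² + (y − 88.4)² = 118.64²; (x − 90.7)² + (y + 6.1)² = 41.56².
Subtracting the SEIS06 equation from the SEIS07 and SEIS08 equations removes the quadratic terms:
14.8 x + 176.8 y = -3029.68
181.4 x − 12.2 y = 9712.92
Solving the 2×2 system: x ≈ 52.1, y ≈ -21.5 km.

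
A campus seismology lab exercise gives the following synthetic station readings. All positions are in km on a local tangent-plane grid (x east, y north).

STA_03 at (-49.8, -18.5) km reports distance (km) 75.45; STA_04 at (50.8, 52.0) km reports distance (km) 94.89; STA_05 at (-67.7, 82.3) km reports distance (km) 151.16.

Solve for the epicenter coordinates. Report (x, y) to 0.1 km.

Circle about each station: (x + 49.8)² + (y + 18.5)² = 75.45²; (x − 50.8)² + (y − 52.0)² = 94.89²; (x + 67.7)² + (y − 82.3)² = 151.16².
Subtracting the STA_03 equation from the STA_04 and STA_05 equations removes the quadratic terms:
201.2 x + 141.0 y = -849.06
-35.8 x + 201.6 y = -8622.35
Solving the 2×2 system: x ≈ 22.9, y ≈ -38.7 km.
Check against STA_03 (with the unrounded x, y): √((x + 49.8)²+(y + 18.5)²) = 75.46 ≈ 75.45 km. ✓

22.9 km east, -38.7 km north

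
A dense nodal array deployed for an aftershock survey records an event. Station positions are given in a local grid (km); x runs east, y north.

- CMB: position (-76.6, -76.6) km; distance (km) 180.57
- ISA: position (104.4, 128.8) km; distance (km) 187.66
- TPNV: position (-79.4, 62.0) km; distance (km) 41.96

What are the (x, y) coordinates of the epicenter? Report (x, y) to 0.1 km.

-81.6 km east, 103.9 km north

Circle about each station: (x + 76.6)² + (y + 76.6)² = 180.57²; (x − 104.4)² + (y − 128.8)² = 187.66²; (x + 79.4)² + (y − 62.0)² = 41.96².
Subtracting the CMB equation from the ISA and TPNV equations removes the quadratic terms:
362.0 x + 410.8 y = 13142.93
-5.6 x + 277.2 y = 29258.12
Solving the 2×2 system: x ≈ -81.6, y ≈ 103.9 km.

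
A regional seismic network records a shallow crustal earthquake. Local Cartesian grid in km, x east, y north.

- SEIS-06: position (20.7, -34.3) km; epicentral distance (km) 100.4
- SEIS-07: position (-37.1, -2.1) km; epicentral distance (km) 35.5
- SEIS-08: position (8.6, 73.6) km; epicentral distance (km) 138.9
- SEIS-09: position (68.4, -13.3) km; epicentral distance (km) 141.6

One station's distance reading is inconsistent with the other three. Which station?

Solve using three stations at a time. Using SEIS-06, SEIS-07, SEIS-09 (subtract circle equations pairwise → linear system) gives (x, y) ≈ (-72.2, 3.9).
Distances from that point to each station vs reported:
  SEIS-06: calculated 100.4 vs reported 100.4 → residual 0.0 km
  SEIS-07: calculated 35.6 vs reported 35.5 → residual 0.1 km
  SEIS-08: calculated 106.7 vs reported 138.9 → residual 32.2 km
  SEIS-09: calculated 141.6 vs reported 141.6 → residual 0.0 km
SEIS-06, SEIS-07, SEIS-09 are mutually consistent (residuals ≈ 0); SEIS-08 is off by 32.2 km.

SEIS-08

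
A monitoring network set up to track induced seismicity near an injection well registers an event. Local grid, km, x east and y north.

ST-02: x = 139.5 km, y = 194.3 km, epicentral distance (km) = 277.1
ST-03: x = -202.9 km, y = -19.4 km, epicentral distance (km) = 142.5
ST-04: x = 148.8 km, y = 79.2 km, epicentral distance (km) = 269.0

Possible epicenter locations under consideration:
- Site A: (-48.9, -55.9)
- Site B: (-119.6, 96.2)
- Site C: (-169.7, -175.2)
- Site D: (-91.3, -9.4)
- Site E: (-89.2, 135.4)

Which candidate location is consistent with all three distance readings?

Site B

For each candidate, compare |candidate − station| to the reported distance:
Site A: residuals ST-02 36.1, ST-03 15.8, ST-04 29.5 → max 36.1 km
Site B: residuals ST-02 0.1, ST-03 0.0, ST-04 0.1 → max 0.1 km
Site C: residuals ST-02 204.7, ST-03 16.8, ST-04 138.6 → max 204.7 km
Site D: residuals ST-02 30.7, ST-03 30.5, ST-04 13.1 → max 30.7 km
Site E: residuals ST-02 40.9, ST-03 49.6, ST-04 24.5 → max 49.6 km
Only Site B has all residuals ≈ 0.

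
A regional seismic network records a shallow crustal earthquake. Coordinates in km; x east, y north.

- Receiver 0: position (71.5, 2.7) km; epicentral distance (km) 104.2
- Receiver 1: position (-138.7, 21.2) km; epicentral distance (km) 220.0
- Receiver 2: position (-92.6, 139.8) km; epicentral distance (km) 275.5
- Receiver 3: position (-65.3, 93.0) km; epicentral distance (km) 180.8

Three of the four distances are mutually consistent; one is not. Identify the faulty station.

Receiver 3

Solve using three stations at a time. Using Receiver 0, Receiver 1, Receiver 2 (subtract circle equations pairwise → linear system) gives (x, y) ≈ (46.0, -98.3).
Distances from that point to each station vs reported:
  Receiver 0: calculated 104.1 vs reported 104.2 → residual 0.1 km
  Receiver 1: calculated 220.0 vs reported 220.0 → residual 0.0 km
  Receiver 2: calculated 275.5 vs reported 275.5 → residual 0.0 km
  Receiver 3: calculated 221.3 vs reported 180.8 → residual 40.5 km
Receiver 0, Receiver 1, Receiver 2 are mutually consistent (residuals ≈ 0); Receiver 3 is off by 40.5 km.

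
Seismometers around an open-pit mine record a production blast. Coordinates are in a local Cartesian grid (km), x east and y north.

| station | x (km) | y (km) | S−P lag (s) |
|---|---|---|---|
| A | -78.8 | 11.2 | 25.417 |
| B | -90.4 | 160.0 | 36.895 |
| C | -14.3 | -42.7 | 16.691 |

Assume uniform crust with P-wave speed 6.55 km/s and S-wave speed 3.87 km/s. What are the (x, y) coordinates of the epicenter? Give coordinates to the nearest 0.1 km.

Distance from S−P lag: d = Δt · v_P v_S / (v_P − v_S) = Δt · (6.55·3.87)/(6.55−3.87) ≈ 9.4584·Δt.
So d_A = 240.40, d_B = 348.97, d_C = 157.87 km.
Circle about each station: (x + 78.8)² + (y − 11.2)² = 240.40²; (x + 90.4)² + (y − 160.0)² = 348.97²; (x + 14.3)² + (y + 42.7)² = 157.87².
Subtracting the A equation from the B and C equations removes the quadratic terms:
-23.2 x + 297.6 y = -36550.62
129.0 x − 107.8 y = 28562.12
Solving the 2×2 system: x ≈ 127.1, y ≈ -112.9 km.
Check against A (with the unrounded x, y): √((x + 78.8)²+(y − 11.2)²) = 240.38 ≈ 240.40 km. ✓

x ≈ 127.1 km, y ≈ -112.9 km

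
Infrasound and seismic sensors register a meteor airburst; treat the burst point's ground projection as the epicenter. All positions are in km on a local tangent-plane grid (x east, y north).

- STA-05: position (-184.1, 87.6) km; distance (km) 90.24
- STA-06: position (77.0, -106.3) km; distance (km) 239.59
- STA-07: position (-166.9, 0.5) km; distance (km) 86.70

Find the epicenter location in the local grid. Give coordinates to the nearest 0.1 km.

Circle about each station: (x + 184.1)² + (y − 87.6)² = 90.24²; (x − 77.0)² + (y + 106.3)² = 239.59²; (x + 166.9)² + (y − 0.5)² = 86.70².
Subtracting the STA-05 equation from the STA-06 and STA-07 equations removes the quadratic terms:
522.2 x − 387.8 y = -73597.99
34.4 x − 174.2 y = -13084.34
Solving the 2×2 system: x ≈ -99.8, y ≈ 55.4 km.

-99.8 km east, 55.4 km north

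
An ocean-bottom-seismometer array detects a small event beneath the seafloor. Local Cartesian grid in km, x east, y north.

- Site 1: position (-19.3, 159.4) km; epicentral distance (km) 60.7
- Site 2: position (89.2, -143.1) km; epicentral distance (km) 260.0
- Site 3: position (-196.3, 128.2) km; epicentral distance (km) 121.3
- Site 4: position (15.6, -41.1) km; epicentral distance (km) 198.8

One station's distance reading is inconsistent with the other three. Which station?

Solve using three stations at a time. Using Site 1, Site 3, Site 4 (subtract circle equations pairwise → linear system) gives (x, y) ≈ (-75.2, 135.7).
Distances from that point to each station vs reported:
  Site 1: calculated 60.7 vs reported 60.7 → residual 0.0 km
  Site 2: calculated 323.7 vs reported 260.0 → residual 63.7 km
  Site 3: calculated 121.3 vs reported 121.3 → residual 0.0 km
  Site 4: calculated 198.8 vs reported 198.8 → residual 0.0 km
Site 1, Site 3, Site 4 are mutually consistent (residuals ≈ 0); Site 2 is off by 63.7 km.

Site 2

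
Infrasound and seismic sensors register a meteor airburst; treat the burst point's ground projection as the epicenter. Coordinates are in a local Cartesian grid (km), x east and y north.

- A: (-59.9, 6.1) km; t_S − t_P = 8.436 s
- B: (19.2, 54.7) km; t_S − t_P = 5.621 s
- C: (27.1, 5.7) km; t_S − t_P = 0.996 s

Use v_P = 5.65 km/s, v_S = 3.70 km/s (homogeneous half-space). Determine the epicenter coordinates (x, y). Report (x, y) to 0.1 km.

(29.9, -4.6)

Distance from S−P lag: d = Δt · v_P v_S / (v_P − v_S) = Δt · (5.65·3.70)/(5.65−3.70) ≈ 10.7205·Δt.
So d_A = 90.44, d_B = 60.26, d_C = 10.68 km.
Circle about each station: (x + 59.9)² + (y − 6.1)² = 90.44²; (x − 19.2)² + (y − 54.7)² = 60.26²; (x − 27.1)² + (y − 5.7)² = 10.68².
Subtracting pairs of circle equations eliminates x²+y² and gives linear equations (the radical axes):
158.2 x + 97.2 y = 4283.64
174.0 x − 0.8 y = 5207.01
Solving the 2×2 system: x ≈ 29.9, y ≈ -4.6 km.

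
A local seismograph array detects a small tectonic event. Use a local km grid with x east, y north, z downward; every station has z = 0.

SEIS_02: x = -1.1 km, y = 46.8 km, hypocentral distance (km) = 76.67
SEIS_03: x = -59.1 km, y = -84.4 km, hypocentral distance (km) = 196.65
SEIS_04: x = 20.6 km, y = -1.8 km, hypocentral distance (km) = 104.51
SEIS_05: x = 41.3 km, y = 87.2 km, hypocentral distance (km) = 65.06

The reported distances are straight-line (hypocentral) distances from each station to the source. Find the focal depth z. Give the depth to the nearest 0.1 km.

62.9 km

Each station gives a sphere (x−x_i)² + (y−y_i)² + z² = d_i² (stations at z=0).
Subtracting the SEIS_02 sphere from SEIS_03 and SEIS_04: z² cancels, leaving linear equations in x and y:
-116.0 x − 262.4 y = -24368.21
43.4 x − 97.2 y = -6807.90
Solving: x ≈ 25.689, y ≈ 81.510 km (keep extra digits for the depth step; rounded: 25.7, 81.5).
Then from the SEIS_02 sphere: z² = 76.67² − (x + 1.1)² − (y − 46.8)² with x = 25.689, y = 81.510, so z ≈ 62.896 ≈ 62.9 km.
Check against SEIS_05 (with the unrounded solution): distance 65.05 ≈ 65.06 km. ✓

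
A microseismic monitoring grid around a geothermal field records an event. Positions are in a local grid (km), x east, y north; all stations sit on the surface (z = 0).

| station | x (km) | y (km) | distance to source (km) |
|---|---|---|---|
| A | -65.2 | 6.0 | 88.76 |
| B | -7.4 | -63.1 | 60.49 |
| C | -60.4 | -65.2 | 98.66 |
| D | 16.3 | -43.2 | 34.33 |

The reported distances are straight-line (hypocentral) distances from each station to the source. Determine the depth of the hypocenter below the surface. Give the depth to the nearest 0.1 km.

Each station gives a sphere (x−x_i)² + (y−y_i)² + z² = d_i² (stations at z=0).
Subtracting the A sphere from B and C: z² cancels, leaving linear equations in x and y:
115.6 x − 138.2 y = 3968.63
9.6 x − 142.4 y = 1756.70
Solving: x ≈ 21.299, y ≈ -10.900 km (keep extra digits for the depth step; rounded: 21.3, -10.9).
Then from the A sphere: z² = 88.76² − (x + 65.2)² − (y − 6.0)² with x = 21.299, y = -10.900, so z ≈ 10.519 ≈ 10.5 km.

z ≈ 10.5 km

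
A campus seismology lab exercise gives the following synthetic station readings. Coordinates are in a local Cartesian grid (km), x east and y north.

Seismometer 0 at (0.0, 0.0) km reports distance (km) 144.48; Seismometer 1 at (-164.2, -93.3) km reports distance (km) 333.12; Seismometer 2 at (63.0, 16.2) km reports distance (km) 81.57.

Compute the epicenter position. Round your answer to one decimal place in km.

(130.5, 62.0)

Circle about each station: x² + y² = 144.48²; (x + 164.2)² + (y + 93.3)² = 333.12²; (x − 63.0)² + (y − 16.2)² = 81.57².
Subtracting pairs of circle equations eliminates x²+y² and gives linear equations (the radical axes):
-328.4 x − 186.6 y = -54427.93
126.0 x + 32.4 y = 18452.25
Solving the 2×2 system: x ≈ 130.5, y ≈ 62.0 km.
Check against Seismometer 0 (with the unrounded x, y): √(x²+y²) = 144.49 ≈ 144.48 km. ✓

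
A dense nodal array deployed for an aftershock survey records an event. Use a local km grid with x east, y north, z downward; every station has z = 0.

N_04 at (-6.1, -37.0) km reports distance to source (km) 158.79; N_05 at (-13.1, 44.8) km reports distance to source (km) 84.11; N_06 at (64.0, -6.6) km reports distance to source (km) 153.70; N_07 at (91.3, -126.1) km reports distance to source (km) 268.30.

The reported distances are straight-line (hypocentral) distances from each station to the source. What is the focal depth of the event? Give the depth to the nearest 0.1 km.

depth ≈ 47.5 km

Each station gives a sphere (x−x_i)² + (y−y_i)² + z² = d_i² (stations at z=0).
Subtracting the N_04 sphere from N_05 and N_06: z² cancels, leaving linear equations in x and y:
-14.0 x + 163.6 y = 18912.21
140.2 x + 60.8 y = 4323.92
Solving: x ≈ -18.601, y ≈ 114.009 km (keep extra digits for the depth step; rounded: -18.6, 114.0).
Then from the N_04 sphere: z² = 158.79² − (x + 6.1)² − (y + 37.0)² with x = -18.601, y = 114.009, so z ≈ 47.479 ≈ 47.5 km.
Check against N_07 (with the unrounded solution): distance 268.30 ≈ 268.30 km. ✓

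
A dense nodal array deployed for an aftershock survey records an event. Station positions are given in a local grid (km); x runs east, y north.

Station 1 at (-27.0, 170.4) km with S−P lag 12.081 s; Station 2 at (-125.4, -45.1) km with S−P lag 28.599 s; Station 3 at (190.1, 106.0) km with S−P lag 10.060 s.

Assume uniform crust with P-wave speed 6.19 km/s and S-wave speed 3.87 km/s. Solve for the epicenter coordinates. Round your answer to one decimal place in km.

Distance from S−P lag: d = Δt · v_P v_S / (v_P − v_S) = Δt · (6.19·3.87)/(6.19−3.87) ≈ 10.3256·Δt.
So d_Station 1 = 124.74, d_Station 2 = 295.30, d_Station 3 = 103.88 km.
Circle about each station: (x + 27.0)² + (y − 170.4)² = 124.74²; (x + 125.4)² + (y + 45.1)² = 295.30²; (x − 190.1)² + (y − 106.0)² = 103.88².
Subtracting the Station 1 equation from the Station 2 and Station 3 equations removes the quadratic terms:
-196.8 x − 431.0 y = -83648.01
434.2 x − 128.8 y = 22377.86
Solving the 2×2 system: x ≈ 96.1, y ≈ 150.2 km.

x ≈ 96.1 km, y ≈ 150.2 km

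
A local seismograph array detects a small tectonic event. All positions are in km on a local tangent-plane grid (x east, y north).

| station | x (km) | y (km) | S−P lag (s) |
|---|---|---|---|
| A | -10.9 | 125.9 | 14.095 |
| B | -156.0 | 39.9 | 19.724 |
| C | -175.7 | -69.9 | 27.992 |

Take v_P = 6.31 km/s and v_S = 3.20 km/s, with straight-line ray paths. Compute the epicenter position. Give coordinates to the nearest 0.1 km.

Distance from S−P lag: d = Δt · v_P v_S / (v_P − v_S) = Δt · (6.31·3.20)/(6.31−3.20) ≈ 6.4926·Δt.
So d_A = 91.51, d_B = 128.06, d_C = 181.74 km.
Circle about each station: (x + 10.9)² + (y − 125.9)² = 91.51²; (x + 156.0)² + (y − 39.9)² = 128.06²; (x + 175.7)² + (y + 69.9)² = 181.74².
Subtracting pairs of circle equations eliminates x²+y² and gives linear equations (the radical axes):
-290.2 x − 172.0 y = 1933.11
-329.6 x − 391.6 y = -4868.47
Solving the 2×2 system: x ≈ -28.0, y ≈ 36.0 km.

-28.0 km east, 36.0 km north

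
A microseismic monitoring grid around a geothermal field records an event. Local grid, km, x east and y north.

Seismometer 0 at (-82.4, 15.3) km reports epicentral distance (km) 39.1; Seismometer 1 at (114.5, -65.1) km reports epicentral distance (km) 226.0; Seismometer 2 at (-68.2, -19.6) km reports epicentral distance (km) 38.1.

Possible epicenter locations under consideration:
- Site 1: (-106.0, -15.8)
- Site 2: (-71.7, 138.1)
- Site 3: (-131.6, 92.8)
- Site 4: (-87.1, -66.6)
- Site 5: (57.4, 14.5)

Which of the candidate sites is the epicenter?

For each candidate, compare |candidate − station| to the reported distance:
Site 1: residuals Seismometer 0 0.1, Seismometer 1 0.1, Seismometer 2 0.1 → max 0.1 km
Site 2: residuals Seismometer 0 84.2, Seismometer 1 49.6, Seismometer 2 119.6 → max 119.6 km
Site 3: residuals Seismometer 0 52.7, Seismometer 1 66.4, Seismometer 2 90.9 → max 90.9 km
Site 4: residuals Seismometer 0 42.9, Seismometer 1 24.4, Seismometer 2 12.6 → max 42.9 km
Site 5: residuals Seismometer 0 100.7, Seismometer 1 128.0, Seismometer 2 92.0 → max 128.0 km
Only Site 1 has all residuals ≈ 0.

Site 1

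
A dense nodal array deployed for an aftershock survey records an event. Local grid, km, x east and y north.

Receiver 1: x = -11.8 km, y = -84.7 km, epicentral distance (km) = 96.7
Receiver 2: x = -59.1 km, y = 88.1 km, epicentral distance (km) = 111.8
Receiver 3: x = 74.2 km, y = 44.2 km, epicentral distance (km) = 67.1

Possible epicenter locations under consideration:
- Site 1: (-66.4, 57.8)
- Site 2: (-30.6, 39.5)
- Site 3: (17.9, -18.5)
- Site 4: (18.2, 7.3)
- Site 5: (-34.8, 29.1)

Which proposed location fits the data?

Site 4

For each candidate, compare |candidate − station| to the reported distance:
Site 1: residuals Receiver 1 55.9, Receiver 2 80.6, Receiver 3 74.2 → max 80.6 km
Site 2: residuals Receiver 1 28.9, Receiver 2 55.5, Receiver 3 37.8 → max 55.5 km
Site 3: residuals Receiver 1 24.1, Receiver 2 19.7, Receiver 3 17.2 → max 24.1 km
Site 4: residuals Receiver 1 0.1, Receiver 2 0.0, Receiver 3 0.0 → max 0.1 km
Site 5: residuals Receiver 1 19.4, Receiver 2 48.0, Receiver 3 42.9 → max 48.0 km
Only Site 4 has all residuals ≈ 0.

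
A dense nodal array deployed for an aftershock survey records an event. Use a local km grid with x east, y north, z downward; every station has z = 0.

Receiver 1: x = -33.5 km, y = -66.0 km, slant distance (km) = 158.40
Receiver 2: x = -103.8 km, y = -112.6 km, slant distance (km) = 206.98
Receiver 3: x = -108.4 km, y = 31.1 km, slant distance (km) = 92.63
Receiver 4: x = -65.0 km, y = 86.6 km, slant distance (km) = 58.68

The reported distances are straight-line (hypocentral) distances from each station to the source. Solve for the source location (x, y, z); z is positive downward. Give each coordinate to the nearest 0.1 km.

(-54.7, 80.1, 57.4)

Each station gives a sphere (x−x_i)² + (y−y_i)² + z² = d_i² (stations at z=0).
Subtracting the Receiver 1 sphere from Receiver 2 and Receiver 3: z² cancels, leaving linear equations in x and y:
-140.6 x − 93.2 y = 224.79
-149.8 x + 194.2 y = 23749.76
Solving: x ≈ -54.697, y ≈ 80.104 km (keep extra digits for the depth step; rounded: -54.7, 80.1).
Then from the Receiver 1 sphere: z² = 158.40² − (x + 33.5)² − (y + 66.0)² with x = -54.697, y = 80.104, so z ≈ 57.401 ≈ 57.4 km.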